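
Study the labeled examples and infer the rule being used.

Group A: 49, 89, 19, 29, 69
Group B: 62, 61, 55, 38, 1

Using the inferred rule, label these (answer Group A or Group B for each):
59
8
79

Group A, Group B, Group A

The rule appears to be: ends in digit 9.
59: Group A (last digit 9).
8: Group B (last digit 8).
79: Group A (last digit 9).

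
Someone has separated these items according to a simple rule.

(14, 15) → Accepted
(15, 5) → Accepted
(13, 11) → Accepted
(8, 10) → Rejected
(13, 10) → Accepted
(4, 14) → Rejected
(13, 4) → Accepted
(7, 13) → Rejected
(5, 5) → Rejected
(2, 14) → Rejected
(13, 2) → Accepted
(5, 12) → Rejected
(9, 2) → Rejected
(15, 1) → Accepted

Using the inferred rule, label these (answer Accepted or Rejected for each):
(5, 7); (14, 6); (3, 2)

Rejected, Accepted, Rejected

A rule that fits every label: first ≥ 10 — true of each 'Accepted' example, false of each 'Rejected' one.
Rejected: (5, 7), since first 5. Accepted: (14, 6), since first 14. Rejected: (3, 2), since first 3.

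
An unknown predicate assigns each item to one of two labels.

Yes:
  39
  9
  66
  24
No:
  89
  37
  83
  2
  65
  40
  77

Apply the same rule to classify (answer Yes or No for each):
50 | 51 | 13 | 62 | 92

The classifier is using: multiple of 3.
50 → 50 = 3·16 + 2 → No.
51 → 51 = 3·17 → Yes.
13 → 13 = 3·4 + 1 → No.
62 → 62 = 3·20 + 2 → No.
92 → 92 = 3·30 + 2 → No.

No, Yes, No, No, No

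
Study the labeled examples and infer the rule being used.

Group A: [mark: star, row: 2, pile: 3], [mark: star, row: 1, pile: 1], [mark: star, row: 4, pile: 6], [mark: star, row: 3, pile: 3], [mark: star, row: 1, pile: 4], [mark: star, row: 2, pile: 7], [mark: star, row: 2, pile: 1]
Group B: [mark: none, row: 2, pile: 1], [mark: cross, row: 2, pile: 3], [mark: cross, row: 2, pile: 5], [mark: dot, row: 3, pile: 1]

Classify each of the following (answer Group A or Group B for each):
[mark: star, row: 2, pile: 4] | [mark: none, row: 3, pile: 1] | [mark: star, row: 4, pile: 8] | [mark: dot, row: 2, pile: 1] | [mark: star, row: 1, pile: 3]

Group A, Group B, Group A, Group B, Group A

Checking candidate rules against both groups, what survives is: mark is star.
Group A: [mark: star, row: 2, pile: 4], since mark is star.
Group B: [mark: none, row: 3, pile: 1], since mark is none.
Group A: [mark: star, row: 4, pile: 8], since mark is star.
Group B: [mark: dot, row: 2, pile: 1], since mark is dot.
Group A: [mark: star, row: 1, pile: 3], since mark is star.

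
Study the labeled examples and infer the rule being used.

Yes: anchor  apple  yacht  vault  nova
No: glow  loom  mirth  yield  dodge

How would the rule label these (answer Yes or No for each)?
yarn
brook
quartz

Yes, No, Yes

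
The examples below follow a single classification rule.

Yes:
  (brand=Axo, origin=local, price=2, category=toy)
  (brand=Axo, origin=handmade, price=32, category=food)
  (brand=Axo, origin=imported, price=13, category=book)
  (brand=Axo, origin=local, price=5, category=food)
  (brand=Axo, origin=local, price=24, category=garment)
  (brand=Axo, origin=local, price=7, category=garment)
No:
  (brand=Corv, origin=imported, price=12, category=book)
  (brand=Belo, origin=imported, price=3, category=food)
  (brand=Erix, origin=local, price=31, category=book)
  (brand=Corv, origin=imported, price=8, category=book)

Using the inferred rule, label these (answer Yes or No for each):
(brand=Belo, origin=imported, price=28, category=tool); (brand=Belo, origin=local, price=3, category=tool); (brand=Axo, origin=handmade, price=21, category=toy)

A rule that fits every label: brand is Axo — true of each 'Yes' example, false of each 'No' one.
(brand=Belo, origin=imported, price=28, category=tool) → brand is Belo → No. (brand=Belo, origin=local, price=3, category=tool) → brand is Belo → No. (brand=Axo, origin=handmade, price=21, category=toy) → brand is Axo → Yes.

No, No, Yes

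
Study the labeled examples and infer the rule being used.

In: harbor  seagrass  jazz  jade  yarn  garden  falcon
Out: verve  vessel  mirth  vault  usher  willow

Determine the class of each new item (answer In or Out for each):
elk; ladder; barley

Out, In, In

The simplest hypothesis consistent with all the labels is: even length AND contains 'a'.
elk: Out (length 3, no 'a'). ladder: In (length 6, has 'a'). barley: In (length 6, has 'a').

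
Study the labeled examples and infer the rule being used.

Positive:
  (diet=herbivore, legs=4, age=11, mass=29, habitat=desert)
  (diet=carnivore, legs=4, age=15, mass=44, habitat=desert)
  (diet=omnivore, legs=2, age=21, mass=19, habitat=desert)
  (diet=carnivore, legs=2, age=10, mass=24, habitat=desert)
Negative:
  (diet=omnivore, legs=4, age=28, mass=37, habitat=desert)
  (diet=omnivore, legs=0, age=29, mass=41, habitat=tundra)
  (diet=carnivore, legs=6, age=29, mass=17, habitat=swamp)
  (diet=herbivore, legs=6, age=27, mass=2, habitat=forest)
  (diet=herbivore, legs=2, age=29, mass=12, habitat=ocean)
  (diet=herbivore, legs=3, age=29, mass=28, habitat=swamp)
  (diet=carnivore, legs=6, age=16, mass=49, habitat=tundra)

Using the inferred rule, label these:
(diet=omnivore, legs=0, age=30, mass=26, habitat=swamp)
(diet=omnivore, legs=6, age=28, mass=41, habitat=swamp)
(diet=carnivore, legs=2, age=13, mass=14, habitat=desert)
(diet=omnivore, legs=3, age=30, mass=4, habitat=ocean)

Negative, Negative, Positive, Negative

The rule appears to be: habitat is desert AND age ≤ 21.
(diet=omnivore, legs=0, age=30, mass=26, habitat=swamp): Negative (habitat is swamp, age = 30). (diet=omnivore, legs=6, age=28, mass=41, habitat=swamp): Negative (habitat is swamp, age = 28). (diet=carnivore, legs=2, age=13, mass=14, habitat=desert): Positive (habitat is desert, age = 13). (diet=omnivore, legs=3, age=30, mass=4, habitat=ocean): Negative (habitat is ocean, age = 30).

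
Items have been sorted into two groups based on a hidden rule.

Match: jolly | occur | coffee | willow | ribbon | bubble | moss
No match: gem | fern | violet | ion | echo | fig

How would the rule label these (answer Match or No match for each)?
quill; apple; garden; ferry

The rule appears to be: has a double letter.
quill — 'll' doubled, hence Match. apple — 'pp' doubled, hence Match. garden — no doubled letter, hence No match. ferry — 'rr' doubled, hence Match.

Match, Match, No match, Match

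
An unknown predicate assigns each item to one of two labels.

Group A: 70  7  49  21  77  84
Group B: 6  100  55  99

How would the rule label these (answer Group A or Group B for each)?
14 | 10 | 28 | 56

Group A, Group B, Group A, Group A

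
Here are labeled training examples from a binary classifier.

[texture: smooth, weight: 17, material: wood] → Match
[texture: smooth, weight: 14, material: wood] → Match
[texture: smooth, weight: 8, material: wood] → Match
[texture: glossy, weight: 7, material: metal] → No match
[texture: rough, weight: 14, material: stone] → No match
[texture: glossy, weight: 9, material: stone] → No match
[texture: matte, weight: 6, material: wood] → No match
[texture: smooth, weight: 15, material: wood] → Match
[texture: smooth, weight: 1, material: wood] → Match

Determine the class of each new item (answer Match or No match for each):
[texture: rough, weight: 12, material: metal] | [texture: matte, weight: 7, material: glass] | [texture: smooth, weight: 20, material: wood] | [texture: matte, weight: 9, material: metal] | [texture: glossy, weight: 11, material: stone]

The classifier is using: texture is smooth.
[texture: rough, weight: 12, material: metal] → texture is rough → No match.
[texture: matte, weight: 7, material: glass] → texture is matte → No match.
[texture: smooth, weight: 20, material: wood] → texture is smooth → Match.
[texture: matte, weight: 9, material: metal] → texture is matte → No match.
[texture: glossy, weight: 11, material: stone] → texture is glossy → No match.

No match, No match, Match, No match, No match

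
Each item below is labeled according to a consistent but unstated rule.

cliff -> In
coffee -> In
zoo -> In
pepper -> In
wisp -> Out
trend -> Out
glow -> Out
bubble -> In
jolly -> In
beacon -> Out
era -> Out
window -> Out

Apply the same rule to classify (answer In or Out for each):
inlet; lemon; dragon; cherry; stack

Out, Out, Out, In, Out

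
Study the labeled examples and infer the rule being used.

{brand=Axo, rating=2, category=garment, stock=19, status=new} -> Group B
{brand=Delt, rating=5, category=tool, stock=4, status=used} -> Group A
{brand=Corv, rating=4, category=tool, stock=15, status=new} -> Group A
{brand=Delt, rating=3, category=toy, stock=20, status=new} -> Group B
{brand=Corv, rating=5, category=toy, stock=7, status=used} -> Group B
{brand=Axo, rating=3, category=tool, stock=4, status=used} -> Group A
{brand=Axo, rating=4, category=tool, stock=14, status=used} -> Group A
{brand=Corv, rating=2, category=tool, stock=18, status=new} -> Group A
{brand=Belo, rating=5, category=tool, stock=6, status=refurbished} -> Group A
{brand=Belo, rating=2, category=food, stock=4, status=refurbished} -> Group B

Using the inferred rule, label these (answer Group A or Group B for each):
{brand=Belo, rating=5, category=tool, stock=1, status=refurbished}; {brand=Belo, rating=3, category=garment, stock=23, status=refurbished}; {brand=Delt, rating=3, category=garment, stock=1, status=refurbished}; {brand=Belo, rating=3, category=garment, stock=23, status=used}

The pattern is that an item is 'Group A' exactly when: category is tool.
{brand=Belo, rating=5, category=tool, stock=1, status=refurbished}: category is tool — passes, so Group A.
{brand=Belo, rating=3, category=garment, stock=23, status=refurbished}: category is garment — fails the rule, so Group B.
{brand=Delt, rating=3, category=garment, stock=1, status=refurbished}: category is garment — fails the rule, so Group B.
{brand=Belo, rating=3, category=garment, stock=23, status=used}: category is garment — fails the rule, so Group B.

Group A, Group B, Group B, Group B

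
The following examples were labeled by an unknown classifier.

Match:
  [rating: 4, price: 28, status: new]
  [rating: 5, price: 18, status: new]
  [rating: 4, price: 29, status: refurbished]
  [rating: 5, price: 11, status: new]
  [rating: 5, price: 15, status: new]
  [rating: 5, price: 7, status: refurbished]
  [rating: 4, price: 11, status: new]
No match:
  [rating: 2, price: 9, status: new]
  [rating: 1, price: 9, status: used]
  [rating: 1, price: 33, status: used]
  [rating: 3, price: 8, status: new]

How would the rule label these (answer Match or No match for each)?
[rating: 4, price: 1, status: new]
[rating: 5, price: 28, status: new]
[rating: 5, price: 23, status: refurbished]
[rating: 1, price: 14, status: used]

The common property of the 'Match' items is: rating ≥ 4. No 'No match' item has it.
[rating: 4, price: 1, status: new] — rating = 4, hence Match. [rating: 5, price: 28, status: new] — rating = 5, hence Match. [rating: 5, price: 23, status: refurbished] — rating = 5, hence Match. [rating: 1, price: 14, status: used] — rating = 1, hence No match.

Match, Match, Match, No match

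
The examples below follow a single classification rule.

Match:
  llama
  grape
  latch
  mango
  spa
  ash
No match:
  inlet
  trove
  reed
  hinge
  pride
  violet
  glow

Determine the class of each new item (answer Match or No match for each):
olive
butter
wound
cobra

All 'Match' examples share one property — contains 'a' — and every 'No match' example lacks it.

No match, No match, No match, Match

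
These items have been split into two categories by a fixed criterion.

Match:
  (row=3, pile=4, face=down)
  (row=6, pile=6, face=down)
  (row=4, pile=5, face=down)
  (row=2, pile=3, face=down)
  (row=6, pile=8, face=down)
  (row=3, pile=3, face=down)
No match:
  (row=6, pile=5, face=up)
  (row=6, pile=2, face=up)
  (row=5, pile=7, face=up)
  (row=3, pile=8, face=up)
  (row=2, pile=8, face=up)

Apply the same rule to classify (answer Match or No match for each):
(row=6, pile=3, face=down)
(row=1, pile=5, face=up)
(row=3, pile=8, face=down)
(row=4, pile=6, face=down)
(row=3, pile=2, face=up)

Comparing the two groups points to one rule — face is down.

Match, No match, Match, Match, No match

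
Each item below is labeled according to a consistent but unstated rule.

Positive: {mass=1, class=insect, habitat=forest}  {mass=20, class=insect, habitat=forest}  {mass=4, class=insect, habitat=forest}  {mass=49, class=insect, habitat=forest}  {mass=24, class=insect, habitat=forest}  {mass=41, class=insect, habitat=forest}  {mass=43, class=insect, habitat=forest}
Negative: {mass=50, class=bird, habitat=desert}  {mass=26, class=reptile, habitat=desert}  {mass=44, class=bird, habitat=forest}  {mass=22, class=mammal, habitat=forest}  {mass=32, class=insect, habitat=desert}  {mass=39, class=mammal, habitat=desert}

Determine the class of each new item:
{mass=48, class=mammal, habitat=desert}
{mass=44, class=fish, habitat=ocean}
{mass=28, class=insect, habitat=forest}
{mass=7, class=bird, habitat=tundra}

Rule: class is insect AND habitat is forest. This holds for each 'Positive' example and fails for each 'Negative' one.
Negative: {mass=48, class=mammal, habitat=desert}, since class is mammal, habitat is desert.
Negative: {mass=44, class=fish, habitat=ocean}, since class is fish, habitat is ocean.
Positive: {mass=28, class=insect, habitat=forest}, since class is insect, habitat is forest.
Negative: {mass=7, class=bird, habitat=tundra}, since class is bird, habitat is tundra.

Negative, Negative, Positive, Negative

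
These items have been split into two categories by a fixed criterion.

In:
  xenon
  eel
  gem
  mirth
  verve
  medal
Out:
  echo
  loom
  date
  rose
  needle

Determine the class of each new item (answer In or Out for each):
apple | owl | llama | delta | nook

In, In, In, In, Out

The rule appears to be: odd length.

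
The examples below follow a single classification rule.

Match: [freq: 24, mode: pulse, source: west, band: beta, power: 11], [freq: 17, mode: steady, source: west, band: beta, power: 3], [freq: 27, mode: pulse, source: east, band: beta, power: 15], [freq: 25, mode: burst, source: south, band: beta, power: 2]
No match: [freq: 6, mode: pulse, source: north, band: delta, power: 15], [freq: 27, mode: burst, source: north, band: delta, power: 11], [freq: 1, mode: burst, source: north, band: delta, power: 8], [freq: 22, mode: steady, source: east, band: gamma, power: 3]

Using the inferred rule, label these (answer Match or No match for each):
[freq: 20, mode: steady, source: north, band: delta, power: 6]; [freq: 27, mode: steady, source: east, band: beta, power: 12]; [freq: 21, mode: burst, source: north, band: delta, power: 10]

Checking candidate rules against both groups, what survives is: band is beta.
[freq: 20, mode: steady, source: north, band: delta, power: 6] → band is delta → No match. [freq: 27, mode: steady, source: east, band: beta, power: 12] → band is beta → Match. [freq: 21, mode: burst, source: north, band: delta, power: 10] → band is delta → No match.

No match, Match, No match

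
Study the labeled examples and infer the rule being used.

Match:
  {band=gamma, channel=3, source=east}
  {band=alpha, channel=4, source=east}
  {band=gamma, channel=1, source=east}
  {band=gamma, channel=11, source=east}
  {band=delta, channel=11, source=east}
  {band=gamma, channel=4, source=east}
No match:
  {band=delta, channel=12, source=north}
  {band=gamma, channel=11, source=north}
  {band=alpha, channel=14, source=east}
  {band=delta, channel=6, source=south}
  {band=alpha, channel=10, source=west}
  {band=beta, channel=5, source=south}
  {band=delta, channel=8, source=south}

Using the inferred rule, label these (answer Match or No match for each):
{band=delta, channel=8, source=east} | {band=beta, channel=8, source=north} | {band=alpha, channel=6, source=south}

A rule that fits every label: source is east AND channel ≤ 11 — true of each 'Match' example, false of each 'No match' one.

Match, No match, No match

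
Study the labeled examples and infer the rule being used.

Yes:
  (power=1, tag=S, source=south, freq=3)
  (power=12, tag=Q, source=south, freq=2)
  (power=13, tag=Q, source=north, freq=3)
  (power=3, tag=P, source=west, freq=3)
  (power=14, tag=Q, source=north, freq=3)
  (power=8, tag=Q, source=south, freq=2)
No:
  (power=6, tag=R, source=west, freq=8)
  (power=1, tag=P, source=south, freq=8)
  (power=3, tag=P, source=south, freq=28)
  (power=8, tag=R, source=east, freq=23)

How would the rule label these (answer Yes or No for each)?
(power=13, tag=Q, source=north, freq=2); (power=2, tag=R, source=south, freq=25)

Yes, No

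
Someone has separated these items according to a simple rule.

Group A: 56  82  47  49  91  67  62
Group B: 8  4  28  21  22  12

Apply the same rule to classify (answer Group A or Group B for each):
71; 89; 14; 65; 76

Group A, Group A, Group B, Group A, Group A

A rule that fits every label: at least 47 — true of each 'Group A' example, false of each 'Group B' one.
71 — 71 ≥ 47, hence Group A. 89 — 89 ≥ 47, hence Group A. 14 — 14 < 47, hence Group B. 65 — 65 ≥ 47, hence Group A. 76 — 76 ≥ 47, hence Group A.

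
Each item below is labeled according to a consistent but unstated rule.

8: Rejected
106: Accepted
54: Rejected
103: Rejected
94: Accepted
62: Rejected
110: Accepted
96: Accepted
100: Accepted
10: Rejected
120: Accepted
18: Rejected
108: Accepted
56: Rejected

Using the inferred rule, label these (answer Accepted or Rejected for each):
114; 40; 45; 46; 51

The rule appears to be: even AND at least 94.
114 → 114 is even, 114 ≥ 94 → Accepted.
40 → 40 is even, 40 < 94 → Rejected.
45 → 45 is odd, 45 < 94 → Rejected.
46 → 46 is even, 46 < 94 → Rejected.
51 → 51 is odd, 51 < 94 → Rejected.

Accepted, Rejected, Rejected, Rejected, Rejected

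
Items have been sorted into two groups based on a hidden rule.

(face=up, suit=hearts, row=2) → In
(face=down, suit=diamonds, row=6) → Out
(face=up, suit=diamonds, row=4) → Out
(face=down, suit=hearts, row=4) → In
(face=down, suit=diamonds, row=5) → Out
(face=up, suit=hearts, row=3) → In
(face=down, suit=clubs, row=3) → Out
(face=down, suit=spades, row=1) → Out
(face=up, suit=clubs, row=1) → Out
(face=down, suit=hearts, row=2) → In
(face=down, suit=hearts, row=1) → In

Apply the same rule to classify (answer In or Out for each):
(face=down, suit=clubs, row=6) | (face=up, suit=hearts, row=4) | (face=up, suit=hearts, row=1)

The rule appears to be: suit is hearts.
(face=down, suit=clubs, row=6): Out (suit is clubs).
(face=up, suit=hearts, row=4): In (suit is hearts).
(face=up, suit=hearts, row=1): In (suit is hearts).

Out, In, In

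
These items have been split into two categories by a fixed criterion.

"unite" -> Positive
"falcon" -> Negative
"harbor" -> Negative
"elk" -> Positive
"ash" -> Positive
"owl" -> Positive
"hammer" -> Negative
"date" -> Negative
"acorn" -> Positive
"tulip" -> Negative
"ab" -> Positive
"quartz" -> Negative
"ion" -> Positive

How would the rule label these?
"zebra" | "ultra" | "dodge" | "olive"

Negative, Positive, Negative, Positive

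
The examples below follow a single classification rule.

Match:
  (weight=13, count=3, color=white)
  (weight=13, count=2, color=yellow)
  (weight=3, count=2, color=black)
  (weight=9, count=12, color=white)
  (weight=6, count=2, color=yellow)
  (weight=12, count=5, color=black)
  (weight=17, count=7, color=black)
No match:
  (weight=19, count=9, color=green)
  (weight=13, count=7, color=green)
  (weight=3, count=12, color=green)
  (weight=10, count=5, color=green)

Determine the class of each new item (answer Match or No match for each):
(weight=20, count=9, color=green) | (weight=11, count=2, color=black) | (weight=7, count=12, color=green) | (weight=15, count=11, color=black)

Checking candidate rules against both groups, what survives is: color is not green.
(weight=20, count=9, color=green): No match (color is green). (weight=11, count=2, color=black): Match (color is black). (weight=7, count=12, color=green): No match (color is green). (weight=15, count=11, color=black): Match (color is black).

No match, Match, No match, Match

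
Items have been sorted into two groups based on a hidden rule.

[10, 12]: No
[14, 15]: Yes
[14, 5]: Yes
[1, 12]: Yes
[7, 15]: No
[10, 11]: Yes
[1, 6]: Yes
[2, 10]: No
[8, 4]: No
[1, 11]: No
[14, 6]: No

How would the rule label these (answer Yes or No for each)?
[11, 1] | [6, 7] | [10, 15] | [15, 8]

No, Yes, Yes, Yes

The simplest hypothesis consistent with all the labels is: sum is odd.
[11, 1]: No (11+1 = 12).
[6, 7]: Yes (6+7 = 13).
[10, 15]: Yes (10+15 = 25).
[15, 8]: Yes (15+8 = 23).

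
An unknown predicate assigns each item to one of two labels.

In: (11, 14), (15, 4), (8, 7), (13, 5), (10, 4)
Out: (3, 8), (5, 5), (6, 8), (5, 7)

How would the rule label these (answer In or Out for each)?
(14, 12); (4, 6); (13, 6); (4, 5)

In, Out, In, Out

The classifier is using: first ≥ 7.
(14, 12) — first 14, hence In.
(4, 6) — first 4, hence Out.
(13, 6) — first 13, hence In.
(4, 5) — first 4, hence Out.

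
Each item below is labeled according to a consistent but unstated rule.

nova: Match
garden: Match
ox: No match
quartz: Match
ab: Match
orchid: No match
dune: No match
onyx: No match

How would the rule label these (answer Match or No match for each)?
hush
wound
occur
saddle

All 'Match' examples share one property — contains 'a' — and every 'No match' example lacks it.

No match, No match, No match, Match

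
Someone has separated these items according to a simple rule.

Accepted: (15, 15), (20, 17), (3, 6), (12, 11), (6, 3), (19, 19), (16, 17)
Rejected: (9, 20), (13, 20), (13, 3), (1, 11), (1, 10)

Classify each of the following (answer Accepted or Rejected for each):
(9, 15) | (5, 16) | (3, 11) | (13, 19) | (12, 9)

A rule that fits every label: |first − second| ≤ 3 — true of each 'Accepted' example, false of each 'Rejected' one.
(9, 15) — |9−15| = 6, hence Rejected. (5, 16) — |5−16| = 11, hence Rejected. (3, 11) — |3−11| = 8, hence Rejected. (13, 19) — |13−19| = 6, hence Rejected. (12, 9) — |12−9| = 3, hence Accepted.

Rejected, Rejected, Rejected, Rejected, Accepted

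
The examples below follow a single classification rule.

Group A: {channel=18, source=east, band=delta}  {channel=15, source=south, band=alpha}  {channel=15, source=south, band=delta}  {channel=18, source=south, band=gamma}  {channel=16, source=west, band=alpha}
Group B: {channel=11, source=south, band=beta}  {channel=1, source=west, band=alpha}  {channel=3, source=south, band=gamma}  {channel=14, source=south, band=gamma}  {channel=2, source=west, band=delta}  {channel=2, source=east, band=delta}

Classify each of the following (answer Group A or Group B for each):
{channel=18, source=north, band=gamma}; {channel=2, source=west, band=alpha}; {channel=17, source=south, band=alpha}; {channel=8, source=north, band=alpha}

Group A, Group B, Group A, Group B

A rule that fits every label: channel ≥ 15 — true of each 'Group A' example, false of each 'Group B' one.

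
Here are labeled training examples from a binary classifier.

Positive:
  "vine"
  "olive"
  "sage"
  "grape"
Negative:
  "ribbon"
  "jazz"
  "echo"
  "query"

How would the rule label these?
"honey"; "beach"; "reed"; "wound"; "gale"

Negative, Negative, Negative, Negative, Positive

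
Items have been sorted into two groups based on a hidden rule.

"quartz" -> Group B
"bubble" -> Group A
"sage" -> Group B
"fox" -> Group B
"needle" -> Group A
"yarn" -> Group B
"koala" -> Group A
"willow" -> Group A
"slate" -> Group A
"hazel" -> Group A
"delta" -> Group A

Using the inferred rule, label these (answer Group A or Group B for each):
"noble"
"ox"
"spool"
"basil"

The rule appears to be: contains 'l'.

Group A, Group B, Group A, Group A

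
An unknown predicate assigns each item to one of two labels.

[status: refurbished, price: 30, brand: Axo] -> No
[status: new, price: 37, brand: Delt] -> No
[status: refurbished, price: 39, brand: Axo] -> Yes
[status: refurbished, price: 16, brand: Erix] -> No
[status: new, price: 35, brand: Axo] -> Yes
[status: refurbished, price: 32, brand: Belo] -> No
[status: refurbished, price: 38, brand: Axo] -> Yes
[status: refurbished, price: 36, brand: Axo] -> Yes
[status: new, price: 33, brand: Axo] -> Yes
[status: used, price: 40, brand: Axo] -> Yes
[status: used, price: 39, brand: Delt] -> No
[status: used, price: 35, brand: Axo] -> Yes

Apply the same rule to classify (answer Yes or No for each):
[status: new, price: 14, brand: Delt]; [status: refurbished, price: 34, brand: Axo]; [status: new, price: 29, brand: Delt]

No, Yes, No

A rule that fits every label: brand is Axo AND price ≥ 32 — true of each 'Yes' example, false of each 'No' one.
[status: new, price: 14, brand: Delt] — brand is Delt, price = 14, hence No.
[status: refurbished, price: 34, brand: Axo] — brand is Axo, price = 34, hence Yes.
[status: new, price: 29, brand: Delt] — brand is Delt, price = 29, hence No.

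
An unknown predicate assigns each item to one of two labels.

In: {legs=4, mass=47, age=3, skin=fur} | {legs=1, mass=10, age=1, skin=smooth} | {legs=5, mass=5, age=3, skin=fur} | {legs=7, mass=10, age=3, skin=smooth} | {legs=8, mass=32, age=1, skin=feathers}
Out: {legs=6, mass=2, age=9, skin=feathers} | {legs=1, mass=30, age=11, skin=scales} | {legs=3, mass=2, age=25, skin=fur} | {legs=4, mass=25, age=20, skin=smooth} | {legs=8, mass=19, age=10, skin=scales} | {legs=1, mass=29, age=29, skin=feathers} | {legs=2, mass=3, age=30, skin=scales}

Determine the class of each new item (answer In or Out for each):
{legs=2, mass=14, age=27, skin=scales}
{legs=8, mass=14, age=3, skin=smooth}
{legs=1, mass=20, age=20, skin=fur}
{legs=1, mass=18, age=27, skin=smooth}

The distinguishing property — age ≤ 3 — holds for all the 'In' cases and none of the 'Out' cases.
Out: {legs=2, mass=14, age=27, skin=scales}, since age = 27.
In: {legs=8, mass=14, age=3, skin=smooth}, since age = 3.
Out: {legs=1, mass=20, age=20, skin=fur}, since age = 20.
Out: {legs=1, mass=18, age=27, skin=smooth}, since age = 27.

Out, In, Out, Out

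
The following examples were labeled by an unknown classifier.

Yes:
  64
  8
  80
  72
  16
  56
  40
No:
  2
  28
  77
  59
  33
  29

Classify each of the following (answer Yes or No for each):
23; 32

No, Yes

All 'Yes' examples share one property — multiple of 8 — and every 'No' example lacks it.
No: 23, since 23 = 8·2 + 7.
Yes: 32, since 32 = 8·4.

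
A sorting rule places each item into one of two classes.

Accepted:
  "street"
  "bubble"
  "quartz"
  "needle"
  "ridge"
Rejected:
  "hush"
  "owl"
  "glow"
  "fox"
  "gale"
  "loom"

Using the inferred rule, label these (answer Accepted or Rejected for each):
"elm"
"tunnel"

Rejected, Accepted

Rule: length ≥ 5. This holds for each 'Accepted' example and fails for each 'Rejected' one.
Rejected: "elm", since length 3. Accepted: "tunnel", since length 6.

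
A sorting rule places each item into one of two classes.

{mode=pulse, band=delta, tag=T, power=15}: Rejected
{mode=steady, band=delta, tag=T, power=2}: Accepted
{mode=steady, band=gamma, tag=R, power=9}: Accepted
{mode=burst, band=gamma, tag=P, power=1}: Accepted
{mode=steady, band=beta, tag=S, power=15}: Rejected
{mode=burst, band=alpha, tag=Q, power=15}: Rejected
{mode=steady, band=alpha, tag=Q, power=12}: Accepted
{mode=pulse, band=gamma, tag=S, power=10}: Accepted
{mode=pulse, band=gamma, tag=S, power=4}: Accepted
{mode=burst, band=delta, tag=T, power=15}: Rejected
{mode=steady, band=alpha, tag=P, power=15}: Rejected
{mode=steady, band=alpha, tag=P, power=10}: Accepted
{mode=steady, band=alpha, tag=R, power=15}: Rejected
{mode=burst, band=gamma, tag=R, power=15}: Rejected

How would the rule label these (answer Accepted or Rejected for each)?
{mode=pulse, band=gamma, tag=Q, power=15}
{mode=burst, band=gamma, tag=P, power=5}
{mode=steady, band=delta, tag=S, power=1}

Rejected, Accepted, Accepted

The distinguishing property — power ≤ 12 — holds for all the 'Accepted' cases and none of the 'Rejected' cases.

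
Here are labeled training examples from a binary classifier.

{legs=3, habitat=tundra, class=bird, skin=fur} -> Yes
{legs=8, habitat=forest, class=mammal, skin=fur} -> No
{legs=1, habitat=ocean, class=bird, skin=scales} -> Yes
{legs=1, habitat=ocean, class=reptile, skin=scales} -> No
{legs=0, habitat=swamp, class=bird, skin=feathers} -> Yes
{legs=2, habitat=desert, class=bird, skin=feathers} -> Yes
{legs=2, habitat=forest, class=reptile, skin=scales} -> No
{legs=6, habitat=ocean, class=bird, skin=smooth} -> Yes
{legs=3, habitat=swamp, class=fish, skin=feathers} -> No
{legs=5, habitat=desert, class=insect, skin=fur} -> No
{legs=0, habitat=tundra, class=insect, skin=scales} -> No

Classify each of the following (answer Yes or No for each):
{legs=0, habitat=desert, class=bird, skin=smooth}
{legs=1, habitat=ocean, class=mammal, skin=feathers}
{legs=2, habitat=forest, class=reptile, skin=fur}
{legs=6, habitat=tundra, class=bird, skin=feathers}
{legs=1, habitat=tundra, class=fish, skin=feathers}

The common property of the 'Yes' items is: class is bird. No 'No' item has it.
{legs=0, habitat=desert, class=bird, skin=smooth}: class is bird — has this property, so Yes. {legs=1, habitat=ocean, class=mammal, skin=feathers}: class is mammal — does not pass, so No. {legs=2, habitat=forest, class=reptile, skin=fur}: class is reptile — does not pass, so No. {legs=6, habitat=tundra, class=bird, skin=feathers}: class is bird — has this property, so Yes. {legs=1, habitat=tundra, class=fish, skin=feathers}: class is fish — does not pass, so No.

Yes, No, No, Yes, No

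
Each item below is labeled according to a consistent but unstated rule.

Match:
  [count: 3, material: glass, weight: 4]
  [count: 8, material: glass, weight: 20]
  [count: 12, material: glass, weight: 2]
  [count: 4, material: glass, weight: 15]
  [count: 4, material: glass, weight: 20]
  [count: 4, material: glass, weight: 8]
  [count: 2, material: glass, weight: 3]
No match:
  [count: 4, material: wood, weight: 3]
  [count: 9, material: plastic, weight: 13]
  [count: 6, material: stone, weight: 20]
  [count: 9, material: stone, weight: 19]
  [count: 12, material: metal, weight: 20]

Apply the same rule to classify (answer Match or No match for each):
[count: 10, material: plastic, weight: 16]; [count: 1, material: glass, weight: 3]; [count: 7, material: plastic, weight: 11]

No match, Match, No match

The pattern is that an item is 'Match' exactly when: material is glass.
[count: 10, material: plastic, weight: 16] — material is plastic, hence No match.
[count: 1, material: glass, weight: 3] — material is glass, hence Match.
[count: 7, material: plastic, weight: 11] — material is plastic, hence No match.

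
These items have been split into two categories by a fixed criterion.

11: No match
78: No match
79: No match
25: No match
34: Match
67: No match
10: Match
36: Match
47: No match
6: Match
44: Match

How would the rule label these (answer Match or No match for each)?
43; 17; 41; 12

The pattern is that an item is 'Match' exactly when: even AND at most 44.
43: 43 is odd, 43 ≤ 44 — fails the rule, so No match. 17: 17 is odd, 17 ≤ 44 — fails the rule, so No match. 41: 41 is odd, 41 ≤ 44 — fails the rule, so No match. 12: 12 is even, 12 ≤ 44 — fits, so Match.

No match, No match, No match, Match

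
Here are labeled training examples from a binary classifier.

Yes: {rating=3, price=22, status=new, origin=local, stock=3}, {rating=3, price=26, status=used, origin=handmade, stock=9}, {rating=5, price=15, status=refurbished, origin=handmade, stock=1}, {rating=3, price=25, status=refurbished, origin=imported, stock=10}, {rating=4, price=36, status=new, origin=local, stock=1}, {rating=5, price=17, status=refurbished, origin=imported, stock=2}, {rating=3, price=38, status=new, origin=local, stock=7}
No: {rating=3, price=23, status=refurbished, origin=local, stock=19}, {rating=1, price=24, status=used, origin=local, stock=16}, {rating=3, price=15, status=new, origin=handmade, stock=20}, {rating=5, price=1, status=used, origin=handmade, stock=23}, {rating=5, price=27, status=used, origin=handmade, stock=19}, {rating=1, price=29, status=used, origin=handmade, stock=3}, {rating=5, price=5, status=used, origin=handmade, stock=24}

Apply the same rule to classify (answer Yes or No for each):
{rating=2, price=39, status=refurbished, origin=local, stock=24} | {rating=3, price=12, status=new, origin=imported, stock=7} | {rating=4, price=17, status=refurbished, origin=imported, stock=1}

Rule: stock ≤ 10 AND rating ≥ 3. This holds for each 'Yes' example and fails for each 'No' one.
No: {rating=2, price=39, status=refurbished, origin=local, stock=24}, since stock = 24, rating = 2.
Yes: {rating=3, price=12, status=new, origin=imported, stock=7}, since stock = 7, rating = 3.
Yes: {rating=4, price=17, status=refurbished, origin=imported, stock=1}, since stock = 1, rating = 4.

No, Yes, Yes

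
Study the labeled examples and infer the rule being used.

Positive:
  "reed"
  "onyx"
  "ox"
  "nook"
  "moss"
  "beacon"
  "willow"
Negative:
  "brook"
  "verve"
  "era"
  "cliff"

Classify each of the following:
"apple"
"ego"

Negative, Negative

The simplest hypothesis consistent with all the labels is: even length.
"apple" — length 5, hence Negative.
"ego" — length 3, hence Negative.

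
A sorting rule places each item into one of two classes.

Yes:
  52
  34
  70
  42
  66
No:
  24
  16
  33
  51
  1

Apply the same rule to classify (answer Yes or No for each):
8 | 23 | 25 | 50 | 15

No, No, No, Yes, No

One predicate separates the groups cleanly: even AND at least 33.
8: No (8 is even, 8 < 33). 23: No (23 is odd, 23 < 33). 25: No (25 is odd, 25 < 33). 50: Yes (50 is even, 50 ≥ 33). 15: No (15 is odd, 15 < 33).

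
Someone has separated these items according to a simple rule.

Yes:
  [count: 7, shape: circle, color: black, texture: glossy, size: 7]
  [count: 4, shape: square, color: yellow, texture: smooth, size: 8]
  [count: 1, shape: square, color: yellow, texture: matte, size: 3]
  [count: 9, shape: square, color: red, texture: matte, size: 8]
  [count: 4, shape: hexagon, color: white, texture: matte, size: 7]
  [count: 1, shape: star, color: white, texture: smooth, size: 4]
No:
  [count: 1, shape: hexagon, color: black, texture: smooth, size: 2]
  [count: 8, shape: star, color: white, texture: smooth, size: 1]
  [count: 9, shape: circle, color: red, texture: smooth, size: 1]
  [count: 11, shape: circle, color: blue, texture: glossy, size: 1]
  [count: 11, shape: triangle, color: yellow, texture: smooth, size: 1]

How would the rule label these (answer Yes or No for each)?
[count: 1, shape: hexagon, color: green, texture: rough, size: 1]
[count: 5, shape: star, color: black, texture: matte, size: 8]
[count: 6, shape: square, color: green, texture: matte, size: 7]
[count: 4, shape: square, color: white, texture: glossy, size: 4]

One predicate separates the groups cleanly: size ≥ 3.
[count: 1, shape: hexagon, color: green, texture: rough, size: 1]: size = 1 — does not satisfy this, so No. [count: 5, shape: star, color: black, texture: matte, size: 8]: size = 8 — satisfies this, so Yes. [count: 6, shape: square, color: green, texture: matte, size: 7]: size = 7 — satisfies this, so Yes. [count: 4, shape: square, color: white, texture: glossy, size: 4]: size = 4 — satisfies this, so Yes.

No, Yes, Yes, Yes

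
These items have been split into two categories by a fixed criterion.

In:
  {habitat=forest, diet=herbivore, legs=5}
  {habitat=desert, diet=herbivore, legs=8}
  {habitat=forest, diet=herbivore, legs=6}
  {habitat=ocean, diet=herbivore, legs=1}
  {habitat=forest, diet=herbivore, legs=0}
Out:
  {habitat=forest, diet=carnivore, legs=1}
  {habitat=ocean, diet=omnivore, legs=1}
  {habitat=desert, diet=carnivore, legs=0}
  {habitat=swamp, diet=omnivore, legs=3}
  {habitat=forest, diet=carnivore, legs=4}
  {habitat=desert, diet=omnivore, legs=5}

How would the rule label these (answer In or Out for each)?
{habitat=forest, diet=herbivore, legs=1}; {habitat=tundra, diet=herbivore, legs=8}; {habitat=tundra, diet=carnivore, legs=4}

Comparing the two groups points to one rule — diet is herbivore.

In, In, Out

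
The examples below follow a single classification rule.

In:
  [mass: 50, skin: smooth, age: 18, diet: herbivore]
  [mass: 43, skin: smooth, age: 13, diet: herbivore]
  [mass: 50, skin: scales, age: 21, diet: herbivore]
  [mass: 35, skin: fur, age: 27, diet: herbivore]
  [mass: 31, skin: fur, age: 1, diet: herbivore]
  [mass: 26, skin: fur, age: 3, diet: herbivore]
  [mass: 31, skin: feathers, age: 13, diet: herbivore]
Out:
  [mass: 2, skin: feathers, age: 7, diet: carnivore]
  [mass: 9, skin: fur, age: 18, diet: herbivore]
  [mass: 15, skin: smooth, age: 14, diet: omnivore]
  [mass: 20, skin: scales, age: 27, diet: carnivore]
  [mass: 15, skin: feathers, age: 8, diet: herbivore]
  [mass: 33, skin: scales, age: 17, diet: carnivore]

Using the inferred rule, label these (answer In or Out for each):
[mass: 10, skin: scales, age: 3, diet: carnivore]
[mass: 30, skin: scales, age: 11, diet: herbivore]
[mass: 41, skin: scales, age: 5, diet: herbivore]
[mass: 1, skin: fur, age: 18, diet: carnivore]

Out, In, In, Out

The distinguishing property — diet is herbivore AND mass ≥ 20 — holds for all the 'In' cases and none of the 'Out' cases.
[mass: 10, skin: scales, age: 3, diet: carnivore] → diet is carnivore, mass = 10 → Out.
[mass: 30, skin: scales, age: 11, diet: herbivore] → diet is herbivore, mass = 30 → In.
[mass: 41, skin: scales, age: 5, diet: herbivore] → diet is herbivore, mass = 41 → In.
[mass: 1, skin: fur, age: 18, diet: carnivore] → diet is carnivore, mass = 1 → Out.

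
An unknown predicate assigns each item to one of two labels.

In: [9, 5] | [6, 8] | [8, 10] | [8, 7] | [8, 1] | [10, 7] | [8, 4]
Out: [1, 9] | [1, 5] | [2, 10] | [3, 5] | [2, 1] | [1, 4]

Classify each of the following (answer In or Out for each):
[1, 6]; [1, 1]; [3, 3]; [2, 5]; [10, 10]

All 'In' examples share one property — first ≥ 4 — and every 'Out' example lacks it.
[1, 6] → first 1 → Out.
[1, 1] → first 1 → Out.
[3, 3] → first 3 → Out.
[2, 5] → first 2 → Out.
[10, 10] → first 10 → In.

Out, Out, Out, Out, In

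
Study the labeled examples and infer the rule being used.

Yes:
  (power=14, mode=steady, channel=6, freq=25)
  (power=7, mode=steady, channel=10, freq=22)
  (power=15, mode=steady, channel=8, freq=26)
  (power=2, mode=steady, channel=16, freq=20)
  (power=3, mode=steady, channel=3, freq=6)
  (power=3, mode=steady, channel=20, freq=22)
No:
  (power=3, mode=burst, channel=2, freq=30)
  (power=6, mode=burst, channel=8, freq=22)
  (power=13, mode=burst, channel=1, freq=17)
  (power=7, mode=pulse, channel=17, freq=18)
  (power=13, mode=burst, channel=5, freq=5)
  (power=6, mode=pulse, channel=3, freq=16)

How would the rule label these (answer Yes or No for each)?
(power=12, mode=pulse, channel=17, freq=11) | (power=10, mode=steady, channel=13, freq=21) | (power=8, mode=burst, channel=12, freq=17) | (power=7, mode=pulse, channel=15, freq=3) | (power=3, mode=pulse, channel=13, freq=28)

No, Yes, No, No, No

The pattern is that an item is 'Yes' exactly when: mode is steady.
No: (power=12, mode=pulse, channel=17, freq=11), since mode is pulse.
Yes: (power=10, mode=steady, channel=13, freq=21), since mode is steady.
No: (power=8, mode=burst, channel=12, freq=17), since mode is burst.
No: (power=7, mode=pulse, channel=15, freq=3), since mode is pulse.
No: (power=3, mode=pulse, channel=13, freq=28), since mode is pulse.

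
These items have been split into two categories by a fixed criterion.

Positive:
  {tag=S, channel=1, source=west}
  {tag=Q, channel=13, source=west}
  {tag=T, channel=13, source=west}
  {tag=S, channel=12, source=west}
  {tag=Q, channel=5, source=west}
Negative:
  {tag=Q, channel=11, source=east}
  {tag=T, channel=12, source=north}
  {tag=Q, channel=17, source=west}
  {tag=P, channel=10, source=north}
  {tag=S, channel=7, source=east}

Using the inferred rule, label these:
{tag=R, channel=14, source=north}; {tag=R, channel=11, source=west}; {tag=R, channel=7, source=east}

Negative, Positive, Negative

The classifier is using: source is west AND channel ≤ 13.
{tag=R, channel=14, source=north}: source is north, channel = 14 — doesn't match, so Negative.
{tag=R, channel=11, source=west}: source is west, channel = 11 — matches, so Positive.
{tag=R, channel=7, source=east}: source is east, channel = 7 — doesn't match, so Negative.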